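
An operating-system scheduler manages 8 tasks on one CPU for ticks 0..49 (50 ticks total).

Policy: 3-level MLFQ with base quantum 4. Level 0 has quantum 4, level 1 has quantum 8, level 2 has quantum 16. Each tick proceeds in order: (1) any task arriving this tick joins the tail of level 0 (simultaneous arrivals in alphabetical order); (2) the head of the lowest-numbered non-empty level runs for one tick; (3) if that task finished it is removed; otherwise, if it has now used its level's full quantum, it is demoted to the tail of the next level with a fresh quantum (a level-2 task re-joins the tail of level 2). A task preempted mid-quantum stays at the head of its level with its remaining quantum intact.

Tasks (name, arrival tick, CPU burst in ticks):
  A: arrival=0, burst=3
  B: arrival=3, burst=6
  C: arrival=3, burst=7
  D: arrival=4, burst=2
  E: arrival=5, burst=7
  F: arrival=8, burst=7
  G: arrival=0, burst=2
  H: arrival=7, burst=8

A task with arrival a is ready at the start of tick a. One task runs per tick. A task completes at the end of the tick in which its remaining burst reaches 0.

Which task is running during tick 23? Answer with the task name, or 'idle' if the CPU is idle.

running at tick 23 = F

t=0: L0/L1/L2 = AG/-/- → run A
t=1: L0/L1/L2 = AG/-/- → run A
t=2: L0/L1/L2 = AG/-/- → run A
t=3: L0/L1/L2 = GBC/-/- → run G
t=4: L0/L1/L2 = GBCD/-/- → run G
t=5: L0/L1/L2 = BCDE/-/- → run B
t=6: L0/L1/L2 = BCDE/-/- → run B
t=7: L0/L1/L2 = BCDEH/-/- → run B
t=8: L0/L1/L2 = BCDEHF/-/- → run B
t=9: L0/L1/L2 = CDEHF/B/- → run C
t=10: L0/L1/L2 = CDEHF/B/- → run C
t=11: L0/L1/L2 = CDEHF/B/- → run C
t=12: L0/L1/L2 = CDEHF/B/- → run C
t=13: L0/L1/L2 = DEHF/BC/- → run D
t=14: L0/L1/L2 = DEHF/BC/- → run D
t=15: L0/L1/L2 = EHF/BC/- → run E
t=16: L0/L1/L2 = EHF/BC/- → run E
t=17: L0/L1/L2 = EHF/BC/- → run E
t=18: L0/L1/L2 = EHF/BC/- → run E
t=19: L0/L1/L2 = HF/BCE/- → run H
t=20: L0/L1/L2 = HF/BCE/- → run H
t=21: L0/L1/L2 = HF/BCE/- → run H
t=22: L0/L1/L2 = HF/BCE/- → run H
t=23: L0/L1/L2 = F/BCEH/- → run F
t=24: L0/L1/L2 = F/BCEH/- → run F
t=25: L0/L1/L2 = F/BCEH/- → run F
t=26: L0/L1/L2 = F/BCEH/- → run F
t=27: L0/L1/L2 = -/BCEHF/- → run B
t=28: L0/L1/L2 = -/BCEHF/- → run B
t=29: L0/L1/L2 = -/CEHF/- → run C
t=30: L0/L1/L2 = -/CEHF/- → run C
t=31: L0/L1/L2 = -/CEHF/- → run C
t=32: L0/L1/L2 = -/EHF/- → run E
t=33: L0/L1/L2 = -/EHF/- → run E
t=34: L0/L1/L2 = -/EHF/- → run E
t=35: L0/L1/L2 = -/HF/- → run H
t=36: L0/L1/L2 = -/HF/- → run H
t=37: L0/L1/L2 = -/HF/- → run H
t=38: L0/L1/L2 = -/HF/- → run H
t=39: L0/L1/L2 = -/F/- → run F
t=40: L0/L1/L2 = -/F/- → run F
t=41: L0/L1/L2 = -/F/- → run F
t=42: (idle)
t=43: (idle)
t=44: (idle)
t=45: (idle)
t=46: (idle)
t=47: (idle)
t=48: (idle)
t=49: (idle)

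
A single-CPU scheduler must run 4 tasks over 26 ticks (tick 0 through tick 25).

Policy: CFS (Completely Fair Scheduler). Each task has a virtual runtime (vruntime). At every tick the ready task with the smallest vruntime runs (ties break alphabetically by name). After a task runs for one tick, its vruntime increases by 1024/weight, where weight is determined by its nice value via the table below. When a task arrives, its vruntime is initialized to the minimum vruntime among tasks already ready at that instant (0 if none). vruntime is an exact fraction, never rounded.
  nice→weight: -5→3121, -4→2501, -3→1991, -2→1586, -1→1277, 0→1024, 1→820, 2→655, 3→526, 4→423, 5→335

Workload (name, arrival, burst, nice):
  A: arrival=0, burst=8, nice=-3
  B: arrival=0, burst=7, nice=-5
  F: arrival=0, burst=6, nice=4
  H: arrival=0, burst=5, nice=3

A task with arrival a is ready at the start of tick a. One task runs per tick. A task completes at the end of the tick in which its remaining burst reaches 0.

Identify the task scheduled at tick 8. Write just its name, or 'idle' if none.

running at tick 8 = A

t=0: vr[A=0 B=0 F=0 H=0] → run A
t=1: vr[A=1024/1991 B=0 F=0 H=0] → run B
t=2: vr[A=1024/1991 B=1024/3121 F=0 H=0] → run F
t=3: vr[A=1024/1991 B=1024/3121 F=1024/423 H=0] → run H
t=4: vr[A=1024/1991 B=1024/3121 F=1024/423 H=512/263] → run B
t=5: vr[A=1024/1991 B=2048/3121 F=1024/423 H=512/263] → run A
t=6: vr[A=2048/1991 B=2048/3121 F=1024/423 H=512/263] → run B
t=7: vr[A=2048/1991 B=3072/3121 F=1024/423 H=512/263] → run B
t=8: vr[A=2048/1991 B=4096/3121 F=1024/423 H=512/263] → run A
t=9: vr[A=3072/1991 B=4096/3121 F=1024/423 H=512/263] → run B
t=10: vr[A=3072/1991 B=5120/3121 F=1024/423 H=512/263] → run A
t=11: vr[A=4096/1991 B=5120/3121 F=1024/423 H=512/263] → run B
t=12: vr[A=4096/1991 B=6144/3121 F=1024/423 H=512/263] → run H
t=13: vr[A=4096/1991 B=6144/3121 F=1024/423 H=1024/263] → run B
t=14: vr[A=4096/1991 F=1024/423 H=1024/263] → run A
t=15: vr[A=5120/1991 F=1024/423 H=1024/263] → run F
t=16: vr[A=5120/1991 F=2048/423 H=1024/263] → run A
t=17: vr[A=6144/1991 F=2048/423 H=1024/263] → run A
t=18: vr[A=7168/1991 F=2048/423 H=1024/263] → run A
t=19: vr[F=2048/423 H=1024/263] → run H
t=20: vr[F=2048/423 H=1536/263] → run F
t=21: vr[F=1024/141 H=1536/263] → run H
t=22: vr[F=1024/141 H=2048/263] → run F
t=23: vr[F=4096/423 H=2048/263] → run H
t=24: vr[F=4096/423] → run F
t=25: vr[F=5120/423] → run F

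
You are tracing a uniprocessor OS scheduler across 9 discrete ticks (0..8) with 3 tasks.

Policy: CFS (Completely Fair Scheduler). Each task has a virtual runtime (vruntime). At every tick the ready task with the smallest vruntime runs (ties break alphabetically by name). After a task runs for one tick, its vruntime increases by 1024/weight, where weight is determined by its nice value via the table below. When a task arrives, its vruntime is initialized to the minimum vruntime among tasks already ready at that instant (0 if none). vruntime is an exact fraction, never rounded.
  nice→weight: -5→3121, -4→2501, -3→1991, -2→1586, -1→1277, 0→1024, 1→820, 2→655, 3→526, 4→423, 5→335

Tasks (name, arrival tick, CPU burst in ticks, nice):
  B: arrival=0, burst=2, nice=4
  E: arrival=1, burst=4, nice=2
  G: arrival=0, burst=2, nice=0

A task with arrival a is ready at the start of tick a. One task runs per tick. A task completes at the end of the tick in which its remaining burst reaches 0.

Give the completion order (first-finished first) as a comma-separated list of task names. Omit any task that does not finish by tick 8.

t=0: vr[B=0 G=0] → run B
t=1: vr[B=1024/423 E=0 G=0] → run E
t=2: vr[B=1024/423 E=1024/655 G=0] → run G
t=3: vr[B=1024/423 E=1024/655 G=1] → run G
t=4: vr[B=1024/423 E=1024/655] → run E
t=5: vr[B=1024/423 E=2048/655] → run B
t=6: vr[E=2048/655] → run E
t=7: vr[E=3072/655] → run E
t=8: (idle)

completion order = G, B, E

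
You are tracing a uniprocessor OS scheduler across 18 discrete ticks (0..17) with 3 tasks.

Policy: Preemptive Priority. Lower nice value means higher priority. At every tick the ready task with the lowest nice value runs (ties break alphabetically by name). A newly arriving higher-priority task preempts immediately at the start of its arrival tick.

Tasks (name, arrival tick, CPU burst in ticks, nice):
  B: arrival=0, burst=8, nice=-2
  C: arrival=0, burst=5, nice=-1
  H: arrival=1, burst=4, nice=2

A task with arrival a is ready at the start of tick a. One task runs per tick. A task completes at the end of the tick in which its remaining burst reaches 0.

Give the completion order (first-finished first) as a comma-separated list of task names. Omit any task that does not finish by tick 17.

completion order = B, C, H

t=0: ready={B,C} → run B
t=1: ready={B,C,H} → run B
t=2: ready={B,C,H} → run B
t=3: ready={B,C,H} → run B
t=4: ready={B,C,H} → run B
t=5: ready={B,C,H} → run B
t=6: ready={B,C,H} → run B
t=7: ready={B,C,H} → run B
t=8: ready={C,H} → run C
t=9: ready={C,H} → run C
t=10: ready={C,H} → run C
t=11: ready={C,H} → run C
t=12: ready={C,H} → run C
t=13: ready={H} → run H
t=14: ready={H} → run H
t=15: ready={H} → run H
t=16: ready={H} → run H
t=17: (idle)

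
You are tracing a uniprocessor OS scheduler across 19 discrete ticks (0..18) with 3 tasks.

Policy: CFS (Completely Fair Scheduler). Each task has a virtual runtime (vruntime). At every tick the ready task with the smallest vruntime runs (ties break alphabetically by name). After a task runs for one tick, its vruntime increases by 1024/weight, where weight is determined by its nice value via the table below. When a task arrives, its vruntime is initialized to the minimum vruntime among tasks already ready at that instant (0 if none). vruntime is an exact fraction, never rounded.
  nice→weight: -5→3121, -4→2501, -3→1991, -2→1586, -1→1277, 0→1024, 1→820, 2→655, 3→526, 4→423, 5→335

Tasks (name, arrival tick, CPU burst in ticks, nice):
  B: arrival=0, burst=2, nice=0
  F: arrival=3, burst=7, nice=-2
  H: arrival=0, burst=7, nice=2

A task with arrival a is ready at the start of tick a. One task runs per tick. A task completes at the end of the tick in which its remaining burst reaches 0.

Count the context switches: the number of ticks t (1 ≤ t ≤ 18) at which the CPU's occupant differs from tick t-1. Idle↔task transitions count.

t=0: vr[B=0 H=0] → run B
t=1: vr[B=1 H=0] → run H
t=2: vr[B=1 H=1024/655] → run B
t=3: vr[F=1024/655 H=1024/655] → run F
t=4: vr[F=1147392/519415 H=1024/655] → run H
t=5: vr[F=1147392/519415 H=2048/655] → run F
t=6: vr[F=1482752/519415 H=2048/655] → run F
t=7: vr[F=1818112/519415 H=2048/655] → run H
t=8: vr[F=1818112/519415 H=3072/655] → run F
t=9: vr[F=2153472/519415 H=3072/655] → run F
t=10: vr[F=2488832/519415 H=3072/655] → run H
t=11: vr[F=2488832/519415 H=4096/655] → run F
t=12: vr[F=2824192/519415 H=4096/655] → run F
t=13: vr[H=4096/655] → run H
t=14: vr[H=1024/131] → run H
t=15: vr[H=6144/655] → run H
t=16: (idle)
t=17: (idle)
t=18: (idle)

context switches = 11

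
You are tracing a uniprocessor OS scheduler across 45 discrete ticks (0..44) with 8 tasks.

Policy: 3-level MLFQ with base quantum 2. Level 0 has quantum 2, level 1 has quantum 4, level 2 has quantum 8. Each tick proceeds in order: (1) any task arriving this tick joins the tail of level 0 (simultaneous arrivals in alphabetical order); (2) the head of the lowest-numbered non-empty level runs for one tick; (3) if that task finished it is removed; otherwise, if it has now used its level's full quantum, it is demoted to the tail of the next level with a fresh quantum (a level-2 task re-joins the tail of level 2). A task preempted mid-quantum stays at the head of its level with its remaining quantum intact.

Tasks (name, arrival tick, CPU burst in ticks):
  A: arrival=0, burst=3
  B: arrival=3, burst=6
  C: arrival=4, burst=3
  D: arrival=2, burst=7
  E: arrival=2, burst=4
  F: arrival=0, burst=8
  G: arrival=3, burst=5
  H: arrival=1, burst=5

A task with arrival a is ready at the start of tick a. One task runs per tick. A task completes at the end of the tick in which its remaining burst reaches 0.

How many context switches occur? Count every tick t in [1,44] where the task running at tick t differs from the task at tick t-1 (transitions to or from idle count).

context switches = 18

t=0: L0/L1/L2 = AF/-/- → run A
t=1: L0/L1/L2 = AFH/-/- → run A
t=2: L0/L1/L2 = FHDE/A/- → run F
t=3: L0/L1/L2 = FHDEBG/A/- → run F
t=4: L0/L1/L2 = HDEBGC/AF/- → run H
t=5: L0/L1/L2 = HDEBGC/AF/- → run H
t=6: L0/L1/L2 = DEBGC/AFH/- → run D
t=7: L0/L1/L2 = DEBGC/AFH/- → run D
t=8: L0/L1/L2 = EBGC/AFHD/- → run E
t=9: L0/L1/L2 = EBGC/AFHD/- → run E
t=10: L0/L1/L2 = BGC/AFHDE/- → run B
t=11: L0/L1/L2 = BGC/AFHDE/- → run B
t=12: L0/L1/L2 = GC/AFHDEB/- → run G
t=13: L0/L1/L2 = GC/AFHDEB/- → run G
t=14: L0/L1/L2 = C/AFHDEBG/- → run C
t=15: L0/L1/L2 = C/AFHDEBG/- → run C
t=16: L0/L1/L2 = -/AFHDEBGC/- → run A
t=17: L0/L1/L2 = -/FHDEBGC/- → run F
t=18: L0/L1/L2 = -/FHDEBGC/- → run F
t=19: L0/L1/L2 = -/FHDEBGC/- → run F
t=20: L0/L1/L2 = -/FHDEBGC/- → run F
t=21: L0/L1/L2 = -/HDEBGC/F → run H
t=22: L0/L1/L2 = -/HDEBGC/F → run H
t=23: L0/L1/L2 = -/HDEBGC/F → run H
t=24: L0/L1/L2 = -/DEBGC/F → run D
t=25: L0/L1/L2 = -/DEBGC/F → run D
t=26: L0/L1/L2 = -/DEBGC/F → run D
t=27: L0/L1/L2 = -/DEBGC/F → run D
t=28: L0/L1/L2 = -/EBGC/FD → run E
t=29: L0/L1/L2 = -/EBGC/FD → run E
t=30: L0/L1/L2 = -/BGC/FD → run B
t=31: L0/L1/L2 = -/BGC/FD → run B
t=32: L0/L1/L2 = -/BGC/FD → run B
t=33: L0/L1/L2 = -/BGC/FD → run B
t=34: L0/L1/L2 = -/GC/FD → run G
t=35: L0/L1/L2 = -/GC/FD → run G
t=36: L0/L1/L2 = -/GC/FD → run G
t=37: L0/L1/L2 = -/C/FD → run C
t=38: L0/L1/L2 = -/-/FD → run F
t=39: L0/L1/L2 = -/-/FD → run F
t=40: L0/L1/L2 = -/-/D → run D
t=41: (idle)
t=42: (idle)
t=43: (idle)
t=44: (idle)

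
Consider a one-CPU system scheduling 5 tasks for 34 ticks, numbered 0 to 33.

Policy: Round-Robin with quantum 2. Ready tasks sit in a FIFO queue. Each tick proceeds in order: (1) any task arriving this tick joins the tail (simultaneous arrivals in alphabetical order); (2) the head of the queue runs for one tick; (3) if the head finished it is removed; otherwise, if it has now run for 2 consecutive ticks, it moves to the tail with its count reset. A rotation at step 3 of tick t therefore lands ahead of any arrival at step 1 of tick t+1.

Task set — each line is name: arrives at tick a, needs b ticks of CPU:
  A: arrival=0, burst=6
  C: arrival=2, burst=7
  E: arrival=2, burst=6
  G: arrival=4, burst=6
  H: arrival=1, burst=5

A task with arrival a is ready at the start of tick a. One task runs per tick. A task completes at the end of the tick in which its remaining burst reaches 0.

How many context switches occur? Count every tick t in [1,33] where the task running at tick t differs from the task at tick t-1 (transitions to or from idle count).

context switches = 16

t=0: queue=[A] q_used=0 → run A
t=1: queue=[A,H] q_used=1 → run A
t=2: queue=[H,A,C,E] q_used=0 → run H
t=3: queue=[H,A,C,E] q_used=1 → run H
t=4: queue=[A,C,E,H,G] q_used=0 → run A
t=5: queue=[A,C,E,H,G] q_used=1 → run A
t=6: queue=[C,E,H,G,A] q_used=0 → run C
t=7: queue=[C,E,H,G,A] q_used=1 → run C
t=8: queue=[E,H,G,A,C] q_used=0 → run E
t=9: queue=[E,H,G,A,C] q_used=1 → run E
t=10: queue=[H,G,A,C,E] q_used=0 → run H
t=11: queue=[H,G,A,C,E] q_used=1 → run H
t=12: queue=[G,A,C,E,H] q_used=0 → run G
t=13: queue=[G,A,C,E,H] q_used=1 → run G
t=14: queue=[A,C,E,H,G] q_used=0 → run A
t=15: queue=[A,C,E,H,G] q_used=1 → run A
t=16: queue=[C,E,H,G] q_used=0 → run C
t=17: queue=[C,E,H,G] q_used=1 → run C
t=18: queue=[E,H,G,C] q_used=0 → run E
t=19: queue=[E,H,G,C] q_used=1 → run E
t=20: queue=[H,G,C,E] q_used=0 → run H
t=21: queue=[G,C,E] q_used=0 → run G
t=22: queue=[G,C,E] q_used=1 → run G
t=23: queue=[C,E,G] q_used=0 → run C
t=24: queue=[C,E,G] q_used=1 → run C
t=25: queue=[E,G,C] q_used=0 → run E
t=26: queue=[E,G,C] q_used=1 → run E
t=27: queue=[G,C] q_used=0 → run G
t=28: queue=[G,C] q_used=1 → run G
t=29: queue=[C] q_used=0 → run C
t=30: (idle)
t=31: (idle)
t=32: (idle)
t=33: (idle)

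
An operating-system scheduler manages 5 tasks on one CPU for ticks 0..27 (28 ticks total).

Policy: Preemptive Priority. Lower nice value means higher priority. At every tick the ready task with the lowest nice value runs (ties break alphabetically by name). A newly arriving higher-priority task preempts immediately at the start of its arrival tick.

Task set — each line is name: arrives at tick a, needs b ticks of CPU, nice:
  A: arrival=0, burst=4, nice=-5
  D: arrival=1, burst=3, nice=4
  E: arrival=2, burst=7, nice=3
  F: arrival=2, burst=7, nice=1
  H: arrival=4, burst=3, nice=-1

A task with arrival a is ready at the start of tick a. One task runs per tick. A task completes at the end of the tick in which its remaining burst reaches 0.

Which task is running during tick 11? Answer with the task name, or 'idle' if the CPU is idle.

running at tick 11 = F

t=0: ready={A} → run A
t=1: ready={A,D} → run A
t=2: ready={A,D,E,F} → run A
t=3: ready={A,D,E,F} → run A
t=4: ready={D,E,F,H} → run H
t=5: ready={D,E,F,H} → run H
t=6: ready={D,E,F,H} → run H
t=7: ready={D,E,F} → run F
t=8: ready={D,E,F} → run F
t=9: ready={D,E,F} → run F
t=10: ready={D,E,F} → run F
t=11: ready={D,E,F} → run F
t=12: ready={D,E,F} → run F
t=13: ready={D,E,F} → run F
t=14: ready={D,E} → run E
t=15: ready={D,E} → run E
t=16: ready={D,E} → run E
t=17: ready={D,E} → run E
t=18: ready={D,E} → run E
t=19: ready={D,E} → run E
t=20: ready={D,E} → run E
t=21: ready={D} → run D
t=22: ready={D} → run D
t=23: ready={D} → run D
t=24: (idle)
t=25: (idle)
t=26: (idle)
t=27: (idle)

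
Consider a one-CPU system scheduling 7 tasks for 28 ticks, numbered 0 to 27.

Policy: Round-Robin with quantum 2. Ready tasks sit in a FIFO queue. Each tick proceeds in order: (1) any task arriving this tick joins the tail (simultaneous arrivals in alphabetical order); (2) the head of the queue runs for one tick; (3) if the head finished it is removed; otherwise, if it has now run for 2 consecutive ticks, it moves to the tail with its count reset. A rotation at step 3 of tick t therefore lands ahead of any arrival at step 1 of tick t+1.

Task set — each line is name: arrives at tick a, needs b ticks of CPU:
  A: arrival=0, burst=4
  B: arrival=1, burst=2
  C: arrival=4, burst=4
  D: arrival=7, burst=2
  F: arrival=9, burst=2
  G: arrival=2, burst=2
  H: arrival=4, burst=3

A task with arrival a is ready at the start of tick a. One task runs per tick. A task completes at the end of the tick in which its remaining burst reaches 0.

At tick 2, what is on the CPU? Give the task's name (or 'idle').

running at tick 2 = B

t=0: queue=[A] q_used=0 → run A
t=1: queue=[A,B] q_used=1 → run A
t=2: queue=[B,A,G] q_used=0 → run B
t=3: queue=[B,A,G] q_used=1 → run B
t=4: queue=[A,G,C,H] q_used=0 → run A
t=5: queue=[A,G,C,H] q_used=1 → run A
t=6: queue=[G,C,H] q_used=0 → run G
t=7: queue=[G,C,H,D] q_used=1 → run G
t=8: queue=[C,H,D] q_used=0 → run C
t=9: queue=[C,H,D,F] q_used=1 → run C
t=10: queue=[H,D,F,C] q_used=0 → run H
t=11: queue=[H,D,F,C] q_used=1 → run H
t=12: queue=[D,F,C,H] q_used=0 → run D
t=13: queue=[D,F,C,H] q_used=1 → run D
t=14: queue=[F,C,H] q_used=0 → run F
t=15: queue=[F,C,H] q_used=1 → run F
t=16: queue=[C,H] q_used=0 → run C
t=17: queue=[C,H] q_used=1 → run C
t=18: queue=[H] q_used=0 → run H
t=19: (idle)
t=20: (idle)
t=21: (idle)
t=22: (idle)
t=23: (idle)
t=24: (idle)
t=25: (idle)
t=26: (idle)
t=27: (idle)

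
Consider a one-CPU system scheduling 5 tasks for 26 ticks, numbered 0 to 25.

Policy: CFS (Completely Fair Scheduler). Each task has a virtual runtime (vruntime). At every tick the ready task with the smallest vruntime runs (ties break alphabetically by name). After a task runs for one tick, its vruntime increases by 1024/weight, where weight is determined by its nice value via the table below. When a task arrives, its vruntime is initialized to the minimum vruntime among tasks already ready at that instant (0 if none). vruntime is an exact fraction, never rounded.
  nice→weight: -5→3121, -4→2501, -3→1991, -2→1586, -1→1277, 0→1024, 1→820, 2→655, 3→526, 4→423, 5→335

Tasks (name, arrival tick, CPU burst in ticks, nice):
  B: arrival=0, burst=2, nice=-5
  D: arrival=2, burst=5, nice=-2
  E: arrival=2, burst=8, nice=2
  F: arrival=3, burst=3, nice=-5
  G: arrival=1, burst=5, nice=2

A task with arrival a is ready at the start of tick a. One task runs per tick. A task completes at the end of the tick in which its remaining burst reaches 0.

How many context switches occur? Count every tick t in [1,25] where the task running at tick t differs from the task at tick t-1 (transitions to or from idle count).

context switches = 19

t=0: vr[B=0] → run B
t=1: vr[B=1024/3121 G=1024/3121] → run B
t=2: vr[D=1024/3121 E=1024/3121 G=1024/3121] → run D
t=3: vr[D=2409984/2474953 E=1024/3121 F=1024/3121 G=1024/3121] → run E
t=4: vr[D=2409984/2474953 E=3866624/2044255 F=1024/3121 G=1024/3121] → run F
t=5: vr[D=2409984/2474953 E=3866624/2044255 F=2048/3121 G=1024/3121] → run G
t=6: vr[D=2409984/2474953 E=3866624/2044255 F=2048/3121 G=3866624/2044255] → run F
t=7: vr[D=2409984/2474953 E=3866624/2044255 F=3072/3121 G=3866624/2044255] → run D
t=8: vr[D=4007936/2474953 E=3866624/2044255 F=3072/3121 G=3866624/2044255] → run F
t=9: vr[D=4007936/2474953 E=3866624/2044255 G=3866624/2044255] → run D
t=10: vr[D=5605888/2474953 E=3866624/2044255 G=3866624/2044255] → run E
t=11: vr[D=5605888/2474953 E=7062528/2044255 G=3866624/2044255] → run G
t=12: vr[D=5605888/2474953 E=7062528/2044255 G=7062528/2044255] → run D
t=13: vr[D=7203840/2474953 E=7062528/2044255 G=7062528/2044255] → run D
t=14: vr[E=7062528/2044255 G=7062528/2044255] → run E
t=15: vr[E=10258432/2044255 G=7062528/2044255] → run G
t=16: vr[E=10258432/2044255 G=10258432/2044255] → run E
t=17: vr[E=13454336/2044255 G=10258432/2044255] → run G
t=18: vr[E=13454336/2044255 G=13454336/2044255] → run E
t=19: vr[E=3330048/408851 G=13454336/2044255] → run G
t=20: vr[E=3330048/408851] → run E
t=21: vr[E=19846144/2044255] → run E
t=22: vr[E=23042048/2044255] → run E
t=23: (idle)
t=24: (idle)
t=25: (idle)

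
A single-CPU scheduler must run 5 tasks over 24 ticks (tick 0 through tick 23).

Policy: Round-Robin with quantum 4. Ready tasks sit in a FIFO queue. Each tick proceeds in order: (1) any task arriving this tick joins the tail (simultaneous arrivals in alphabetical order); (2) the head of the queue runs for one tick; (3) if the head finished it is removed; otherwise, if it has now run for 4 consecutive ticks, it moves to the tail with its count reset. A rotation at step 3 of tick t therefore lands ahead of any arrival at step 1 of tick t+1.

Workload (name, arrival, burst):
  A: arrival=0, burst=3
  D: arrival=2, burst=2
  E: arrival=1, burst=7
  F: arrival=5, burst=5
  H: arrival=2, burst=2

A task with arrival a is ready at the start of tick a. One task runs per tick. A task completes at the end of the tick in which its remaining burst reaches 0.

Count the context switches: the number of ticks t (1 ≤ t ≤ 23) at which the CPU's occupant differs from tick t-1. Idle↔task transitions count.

t=0: queue=[A] q_used=0 → run A
t=1: queue=[A,E] q_used=1 → run A
t=2: queue=[A,E,D,H] q_used=2 → run A
t=3: queue=[E,D,H] q_used=0 → run E
t=4: queue=[E,D,H] q_used=1 → run E
t=5: queue=[E,D,H,F] q_used=2 → run E
t=6: queue=[E,D,H,F] q_used=3 → run E
t=7: queue=[D,H,F,E] q_used=0 → run D
t=8: queue=[D,H,F,E] q_used=1 → run D
t=9: queue=[H,F,E] q_used=0 → run H
t=10: queue=[H,F,E] q_used=1 → run H
t=11: queue=[F,E] q_used=0 → run F
t=12: queue=[F,E] q_used=1 → run F
t=13: queue=[F,E] q_used=2 → run F
t=14: queue=[F,E] q_used=3 → run F
t=15: queue=[E,F] q_used=0 → run E
t=16: queue=[E,F] q_used=1 → run E
t=17: queue=[E,F] q_used=2 → run E
t=18: queue=[F] q_used=0 → run F
t=19: (idle)
t=20: (idle)
t=21: (idle)
t=22: (idle)
t=23: (idle)

context switches = 7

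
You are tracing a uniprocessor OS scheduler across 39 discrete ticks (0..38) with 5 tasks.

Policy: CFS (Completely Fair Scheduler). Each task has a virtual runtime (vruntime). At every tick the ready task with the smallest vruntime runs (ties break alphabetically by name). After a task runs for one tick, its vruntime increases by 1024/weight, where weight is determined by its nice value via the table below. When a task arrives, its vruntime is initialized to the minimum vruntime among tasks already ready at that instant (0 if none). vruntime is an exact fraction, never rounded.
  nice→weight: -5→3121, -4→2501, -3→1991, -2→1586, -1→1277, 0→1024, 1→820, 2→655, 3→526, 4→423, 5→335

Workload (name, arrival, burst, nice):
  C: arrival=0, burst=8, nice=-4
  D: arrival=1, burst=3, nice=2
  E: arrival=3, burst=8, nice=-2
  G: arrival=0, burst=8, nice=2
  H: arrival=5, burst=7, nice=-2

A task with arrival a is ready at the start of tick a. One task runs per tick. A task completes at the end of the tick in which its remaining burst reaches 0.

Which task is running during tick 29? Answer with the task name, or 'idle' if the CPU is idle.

t=0: vr[C=0 G=0] → run C
t=1: vr[C=1024/2501 D=0 G=0] → run D
t=2: vr[C=1024/2501 D=1024/655 G=0] → run G
t=3: vr[C=1024/2501 D=1024/655 E=1024/2501 G=1024/655] → run C
t=4: vr[C=2048/2501 D=1024/655 E=1024/2501 G=1024/655] → run E
t=5: vr[C=2048/2501 D=1024/655 E=34304/32513 G=1024/655 H=2048/2501] → run C
t=6: vr[C=3072/2501 D=1024/655 E=34304/32513 G=1024/655 H=2048/2501] → run H
t=7: vr[C=3072/2501 D=1024/655 E=34304/32513 G=1024/655 H=47616/32513] → run E
t=8: vr[C=3072/2501 D=1024/655 E=55296/32513 G=1024/655 H=47616/32513] → run C
t=9: vr[C=4096/2501 D=1024/655 E=55296/32513 G=1024/655 H=47616/32513] → run H
t=10: vr[C=4096/2501 D=1024/655 E=55296/32513 G=1024/655 H=68608/32513] → run D
t=11: vr[C=4096/2501 D=2048/655 E=55296/32513 G=1024/655 H=68608/32513] → run G
t=12: vr[C=4096/2501 D=2048/655 E=55296/32513 G=2048/655 H=68608/32513] → run C
t=13: vr[C=5120/2501 D=2048/655 E=55296/32513 G=2048/655 H=68608/32513] → run E
t=14: vr[C=5120/2501 D=2048/655 E=76288/32513 G=2048/655 H=68608/32513] → run C
t=15: vr[C=6144/2501 D=2048/655 E=76288/32513 G=2048/655 H=68608/32513] → run H
t=16: vr[C=6144/2501 D=2048/655 E=76288/32513 G=2048/655 H=89600/32513] → run E
t=17: vr[C=6144/2501 D=2048/655 E=97280/32513 G=2048/655 H=89600/32513] → run C
t=18: vr[C=7168/2501 D=2048/655 E=97280/32513 G=2048/655 H=89600/32513] → run H
t=19: vr[C=7168/2501 D=2048/655 E=97280/32513 G=2048/655 H=110592/32513] → run C
t=20: vr[D=2048/655 E=97280/32513 G=2048/655 H=110592/32513] → run E
t=21: vr[D=2048/655 E=118272/32513 G=2048/655 H=110592/32513] → run D
t=22: vr[E=118272/32513 G=2048/655 H=110592/32513] → run G
t=23: vr[E=118272/32513 G=3072/655 H=110592/32513] → run H
t=24: vr[E=118272/32513 G=3072/655 H=131584/32513] → run E
t=25: vr[E=139264/32513 G=3072/655 H=131584/32513] → run H
t=26: vr[E=139264/32513 G=3072/655 H=152576/32513] → run E
t=27: vr[E=160256/32513 G=3072/655 H=152576/32513] → run G
t=28: vr[E=160256/32513 G=4096/655 H=152576/32513] → run H
t=29: vr[E=160256/32513 G=4096/655] → run E
t=30: vr[G=4096/655] → run G
t=31: vr[G=1024/131] → run G
t=32: vr[G=6144/655] → run G
t=33: vr[G=7168/655] → run G
t=34: (idle)
t=35: (idle)
t=36: (idle)
t=37: (idle)
t=38: (idle)

running at tick 29 = E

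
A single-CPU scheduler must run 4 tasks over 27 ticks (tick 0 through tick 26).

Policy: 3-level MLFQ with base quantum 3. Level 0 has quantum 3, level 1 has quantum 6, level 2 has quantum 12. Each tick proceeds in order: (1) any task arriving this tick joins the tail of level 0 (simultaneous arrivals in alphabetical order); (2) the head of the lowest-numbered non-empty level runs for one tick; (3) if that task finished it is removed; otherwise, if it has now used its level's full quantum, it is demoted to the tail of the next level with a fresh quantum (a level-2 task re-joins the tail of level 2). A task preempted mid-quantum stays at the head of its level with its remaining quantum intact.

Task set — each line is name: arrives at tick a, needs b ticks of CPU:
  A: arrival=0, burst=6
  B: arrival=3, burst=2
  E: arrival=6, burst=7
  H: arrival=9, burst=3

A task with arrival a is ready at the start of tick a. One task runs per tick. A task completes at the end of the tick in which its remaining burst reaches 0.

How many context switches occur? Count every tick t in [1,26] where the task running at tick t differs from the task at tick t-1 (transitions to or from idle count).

t=0: L0/L1/L2 = A/-/- → run A
t=1: L0/L1/L2 = A/-/- → run A
t=2: L0/L1/L2 = A/-/- → run A
t=3: L0/L1/L2 = B/A/- → run B
t=4: L0/L1/L2 = B/A/- → run B
t=5: L0/L1/L2 = -/A/- → run A
t=6: L0/L1/L2 = E/A/- → run E
t=7: L0/L1/L2 = E/A/- → run E
t=8: L0/L1/L2 = E/A/- → run E
t=9: L0/L1/L2 = H/AE/- → run H
t=10: L0/L1/L2 = H/AE/- → run H
t=11: L0/L1/L2 = H/AE/- → run H
t=12: L0/L1/L2 = -/AE/- → run A
t=13: L0/L1/L2 = -/AE/- → run A
t=14: L0/L1/L2 = -/E/- → run E
t=15: L0/L1/L2 = -/E/- → run E
t=16: L0/L1/L2 = -/E/- → run E
t=17: L0/L1/L2 = -/E/- → run E
t=18: (idle)
t=19: (idle)
t=20: (idle)
t=21: (idle)
t=22: (idle)
t=23: (idle)
t=24: (idle)
t=25: (idle)
t=26: (idle)

context switches = 7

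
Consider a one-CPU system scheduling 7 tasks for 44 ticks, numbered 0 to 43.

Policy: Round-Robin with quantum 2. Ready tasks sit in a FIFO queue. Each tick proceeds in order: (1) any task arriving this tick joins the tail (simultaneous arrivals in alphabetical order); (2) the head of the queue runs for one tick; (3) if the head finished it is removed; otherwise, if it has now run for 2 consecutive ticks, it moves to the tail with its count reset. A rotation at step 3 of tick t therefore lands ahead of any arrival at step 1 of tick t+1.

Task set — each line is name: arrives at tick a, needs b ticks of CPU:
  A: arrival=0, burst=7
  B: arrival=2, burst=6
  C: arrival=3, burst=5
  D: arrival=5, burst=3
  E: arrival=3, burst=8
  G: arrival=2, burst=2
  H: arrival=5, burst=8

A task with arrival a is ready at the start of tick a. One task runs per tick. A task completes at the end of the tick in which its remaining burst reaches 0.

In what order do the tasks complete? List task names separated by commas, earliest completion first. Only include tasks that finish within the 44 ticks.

t=0: queue=[A] q_used=0 → run A
t=1: queue=[A] q_used=1 → run A
t=2: queue=[A,B,G] q_used=0 → run A
t=3: queue=[A,B,G,C,E] q_used=1 → run A
t=4: queue=[B,G,C,E,A] q_used=0 → run B
t=5: queue=[B,G,C,E,A,D,H] q_used=1 → run B
t=6: queue=[G,C,E,A,D,H,B] q_used=0 → run G
t=7: queue=[G,C,E,A,D,H,B] q_used=1 → run G
t=8: queue=[C,E,A,D,H,B] q_used=0 → run C
t=9: queue=[C,E,A,D,H,B] q_used=1 → run C
t=10: queue=[E,A,D,H,B,C] q_used=0 → run E
t=11: queue=[E,A,D,H,B,C] q_used=1 → run E
t=12: queue=[A,D,H,B,C,E] q_used=0 → run A
t=13: queue=[A,D,H,B,C,E] q_used=1 → run A
t=14: queue=[D,H,B,C,E,A] q_used=0 → run D
t=15: queue=[D,H,B,C,E,A] q_used=1 → run D
t=16: queue=[H,B,C,E,A,D] q_used=0 → run H
t=17: queue=[H,B,C,E,A,D] q_used=1 → run H
t=18: queue=[B,C,E,A,D,H] q_used=0 → run B
t=19: queue=[B,C,E,A,D,H] q_used=1 → run B
t=20: queue=[C,E,A,D,H,B] q_used=0 → run C
t=21: queue=[C,E,A,D,H,B] q_used=1 → run C
t=22: queue=[E,A,D,H,B,C] q_used=0 → run E
t=23: queue=[E,A,D,H,B,C] q_used=1 → run E
t=24: queue=[A,D,H,B,C,E] q_used=0 → run A
t=25: queue=[D,H,B,C,E] q_used=0 → run D
t=26: queue=[H,B,C,E] q_used=0 → run H
t=27: queue=[H,B,C,E] q_used=1 → run H
t=28: queue=[B,C,E,H] q_used=0 → run B
t=29: queue=[B,C,E,H] q_used=1 → run B
t=30: queue=[C,E,H] q_used=0 → run C
t=31: queue=[E,H] q_used=0 → run E
t=32: queue=[E,H] q_used=1 → run E
t=33: queue=[H,E] q_used=0 → run H
t=34: queue=[H,E] q_used=1 → run H
t=35: queue=[E,H] q_used=0 → run E
t=36: queue=[E,H] q_used=1 → run E
t=37: queue=[H] q_used=0 → run H
t=38: queue=[H] q_used=1 → run H
t=39: (idle)
t=40: (idle)
t=41: (idle)
t=42: (idle)
t=43: (idle)

completion order = G, A, D, B, C, E, H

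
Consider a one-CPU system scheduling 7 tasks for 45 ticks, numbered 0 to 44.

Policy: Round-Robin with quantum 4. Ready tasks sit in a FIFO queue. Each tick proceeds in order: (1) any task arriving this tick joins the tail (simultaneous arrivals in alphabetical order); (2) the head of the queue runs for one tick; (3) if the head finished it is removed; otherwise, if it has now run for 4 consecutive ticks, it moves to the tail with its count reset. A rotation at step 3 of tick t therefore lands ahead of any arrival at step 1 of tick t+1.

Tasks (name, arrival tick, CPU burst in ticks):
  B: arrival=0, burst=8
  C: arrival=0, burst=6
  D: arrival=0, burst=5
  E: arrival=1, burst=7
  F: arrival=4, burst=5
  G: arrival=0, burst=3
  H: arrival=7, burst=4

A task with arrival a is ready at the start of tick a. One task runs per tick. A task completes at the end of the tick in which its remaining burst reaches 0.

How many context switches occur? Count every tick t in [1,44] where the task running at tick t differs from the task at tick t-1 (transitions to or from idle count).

context switches = 12

t=0: queue=[B,C,D,G] q_used=0 → run B
t=1: queue=[B,C,D,G,E] q_used=1 → run B
t=2: queue=[B,C,D,G,E] q_used=2 → run B
t=3: queue=[B,C,D,G,E] q_used=3 → run B
t=4: queue=[C,D,G,E,B,F] q_used=0 → run C
t=5: queue=[C,D,G,E,B,F] q_used=1 → run C
t=6: queue=[C,D,G,E,B,F] q_used=2 → run C
t=7: queue=[C,D,G,E,B,F,H] q_used=3 → run C
t=8: queue=[D,G,E,B,F,H,C] q_used=0 → run D
t=9: queue=[D,G,E,B,F,H,C] q_used=1 → run D
t=10: queue=[D,G,E,B,F,H,C] q_used=2 → run D
t=11: queue=[D,G,E,B,F,H,C] q_used=3 → run D
t=12: queue=[G,E,B,F,H,C,D] q_used=0 → run G
t=13: queue=[G,E,B,F,H,C,D] q_used=1 → run G
t=14: queue=[G,E,B,F,H,C,D] q_used=2 → run G
t=15: queue=[E,B,F,H,C,D] q_used=0 → run E
t=16: queue=[E,B,F,H,C,D] q_used=1 → run E
t=17: queue=[E,B,F,H,C,D] q_used=2 → run E
t=18: queue=[E,B,F,H,C,D] q_used=3 → run E
t=19: queue=[B,F,H,C,D,E] q_used=0 → run B
t=20: queue=[B,F,H,C,D,E] q_used=1 → run B
t=21: queue=[B,F,H,C,D,E] q_used=2 → run B
t=22: queue=[B,F,H,C,D,E] q_used=3 → run B
t=23: queue=[F,H,C,D,E] q_used=0 → run F
t=24: queue=[F,H,C,D,E] q_used=1 → run F
t=25: queue=[F,H,C,D,E] q_used=2 → run F
t=26: queue=[F,H,C,D,E] q_used=3 → run F
t=27: queue=[H,C,D,E,F] q_used=0 → run H
t=28: queue=[H,C,D,E,F] q_used=1 → run H
t=29: queue=[H,C,D,E,F] q_used=2 → run H
t=30: queue=[H,C,D,E,F] q_used=3 → run H
t=31: queue=[C,D,E,F] q_used=0 → run C
t=32: queue=[C,D,E,F] q_used=1 → run C
t=33: queue=[D,E,F] q_used=0 → run D
t=34: queue=[E,F] q_used=0 → run E
t=35: queue=[E,F] q_used=1 → run E
t=36: queue=[E,F] q_used=2 → run E
t=37: queue=[F] q_used=0 → run F
t=38: (idle)
t=39: (idle)
t=40: (idle)
t=41: (idle)
t=42: (idle)
t=43: (idle)
t=44: (idle)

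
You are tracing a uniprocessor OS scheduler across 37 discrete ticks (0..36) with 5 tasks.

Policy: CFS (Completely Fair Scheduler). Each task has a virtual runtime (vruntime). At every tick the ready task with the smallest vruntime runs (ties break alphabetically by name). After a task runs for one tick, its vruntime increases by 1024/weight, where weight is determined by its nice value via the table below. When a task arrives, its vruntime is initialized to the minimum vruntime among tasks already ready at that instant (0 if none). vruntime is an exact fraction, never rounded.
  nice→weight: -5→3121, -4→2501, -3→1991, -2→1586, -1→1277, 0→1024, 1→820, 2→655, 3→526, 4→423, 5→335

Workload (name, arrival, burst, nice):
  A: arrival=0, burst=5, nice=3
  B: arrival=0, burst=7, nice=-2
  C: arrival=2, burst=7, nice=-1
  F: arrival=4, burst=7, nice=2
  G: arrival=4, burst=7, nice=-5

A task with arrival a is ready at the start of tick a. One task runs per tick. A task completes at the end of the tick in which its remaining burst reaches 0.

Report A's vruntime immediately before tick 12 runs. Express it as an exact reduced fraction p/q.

t=0: vr[A=0 B=0] → run A
t=1: vr[A=512/263 B=0] → run B
t=2: vr[A=512/263 B=512/793 C=512/793] → run B
t=3: vr[A=512/263 B=1024/793 C=512/793] → run C
t=4: vr[A=512/263 B=1024/793 C=1465856/1012661 F=1024/793 G=1024/793] → run B
t=5: vr[A=512/263 B=1536/793 C=1465856/1012661 F=1024/793 G=1024/793] → run F
t=6: vr[A=512/263 B=1536/793 C=1465856/1012661 F=1482752/519415 G=1024/793] → run G
t=7: vr[A=512/263 B=1536/793 C=1465856/1012661 F=1482752/519415 G=4007936/2474953] → run C
t=8: vr[A=512/263 B=1536/793 C=2277888/1012661 F=1482752/519415 G=4007936/2474953] → run G
t=9: vr[A=512/263 B=1536/793 C=2277888/1012661 F=1482752/519415 G=4819968/2474953] → run B
t=10: vr[A=512/263 B=2048/793 C=2277888/1012661 F=1482752/519415 G=4819968/2474953] → run A
t=11: vr[A=1024/263 B=2048/793 C=2277888/1012661 F=1482752/519415 G=4819968/2474953] → run G
t=12: vr[A=1024/263 B=2048/793 C=2277888/1012661 F=1482752/519415 G=5632000/2474953] → run C
t=13: vr[A=1024/263 B=2048/793 C=3089920/1012661 F=1482752/519415 G=5632000/2474953] → run G
t=14: vr[A=1024/263 B=2048/793 C=3089920/1012661 F=1482752/519415 G=6444032/2474953] → run B
t=15: vr[A=1024/263 B=2560/793 C=3089920/1012661 F=1482752/519415 G=6444032/2474953] → run G
t=16: vr[A=1024/263 B=2560/793 C=3089920/1012661 F=1482752/519415 G=7256064/2474953] → run F
t=17: vr[A=1024/263 B=2560/793 C=3089920/1012661 F=2294784/519415 G=7256064/2474953] → run G
t=18: vr[A=1024/263 B=2560/793 C=3089920/1012661 F=2294784/519415 G=8068096/2474953] → run C
t=19: vr[A=1024/263 B=2560/793 C=3901952/1012661 F=2294784/519415 G=8068096/2474953] → run B
t=20: vr[A=1024/263 B=3072/793 C=3901952/1012661 F=2294784/519415 G=8068096/2474953] → run G
t=21: vr[A=1024/263 B=3072/793 C=3901952/1012661 F=2294784/519415] → run C
t=22: vr[A=1024/263 B=3072/793 C=4713984/1012661 F=2294784/519415] → run B
t=23: vr[A=1024/263 C=4713984/1012661 F=2294784/519415] → run A
t=24: vr[A=1536/263 C=4713984/1012661 F=2294784/519415] → run F
t=25: vr[A=1536/263 C=4713984/1012661 F=3106816/519415] → run C
t=26: vr[A=1536/263 C=5526016/1012661 F=3106816/519415] → run C
t=27: vr[A=1536/263 F=3106816/519415] → run A
t=28: vr[A=2048/263 F=3106816/519415] → run F
t=29: vr[A=2048/263 F=3918848/519415] → run F
t=30: vr[A=2048/263 F=946176/103883] → run A
t=31: vr[F=946176/103883] → run F
t=32: vr[F=5542912/519415] → run F
t=33: (idle)
t=34: (idle)
t=35: (idle)
t=36: (idle)

vruntime(A, start of tick 12) = 1024/263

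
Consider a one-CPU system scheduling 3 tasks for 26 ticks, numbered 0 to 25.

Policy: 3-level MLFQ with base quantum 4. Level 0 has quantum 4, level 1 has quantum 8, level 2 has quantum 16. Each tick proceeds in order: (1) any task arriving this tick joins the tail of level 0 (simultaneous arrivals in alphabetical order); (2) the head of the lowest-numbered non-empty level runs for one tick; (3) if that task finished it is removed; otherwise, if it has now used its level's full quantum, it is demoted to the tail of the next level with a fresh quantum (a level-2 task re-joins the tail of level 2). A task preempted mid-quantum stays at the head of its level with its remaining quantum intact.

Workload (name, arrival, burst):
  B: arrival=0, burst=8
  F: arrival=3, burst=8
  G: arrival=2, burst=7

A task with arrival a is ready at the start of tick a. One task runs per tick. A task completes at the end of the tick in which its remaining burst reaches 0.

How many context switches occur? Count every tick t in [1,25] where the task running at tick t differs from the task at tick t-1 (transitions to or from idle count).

t=0: L0/L1/L2 = B/-/- → run B
t=1: L0/L1/L2 = B/-/- → run B
t=2: L0/L1/L2 = BG/-/- → run B
t=3: L0/L1/L2 = BGF/-/- → run B
t=4: L0/L1/L2 = GF/B/- → run G
t=5: L0/L1/L2 = GF/B/- → run G
t=6: L0/L1/L2 = GF/B/- → run G
t=7: L0/L1/L2 = GF/B/- → run G
t=8: L0/L1/L2 = F/BG/- → run F
t=9: L0/L1/L2 = F/BG/- → run F
t=10: L0/L1/L2 = F/BG/- → run F
t=11: L0/L1/L2 = F/BG/- → run F
t=12: L0/L1/L2 = -/BGF/- → run B
t=13: L0/L1/L2 = -/BGF/- → run B
t=14: L0/L1/L2 = -/BGF/- → run B
t=15: L0/L1/L2 = -/BGF/- → run B
t=16: L0/L1/L2 = -/GF/- → run G
t=17: L0/L1/L2 = -/GF/- → run G
t=18: L0/L1/L2 = -/GF/- → run G
t=19: L0/L1/L2 = -/F/- → run F
t=20: L0/L1/L2 = -/F/- → run F
t=21: L0/L1/L2 = -/F/- → run F
t=22: L0/L1/L2 = -/F/- → run F
t=23: (idle)
t=24: (idle)
t=25: (idle)

context switches = 6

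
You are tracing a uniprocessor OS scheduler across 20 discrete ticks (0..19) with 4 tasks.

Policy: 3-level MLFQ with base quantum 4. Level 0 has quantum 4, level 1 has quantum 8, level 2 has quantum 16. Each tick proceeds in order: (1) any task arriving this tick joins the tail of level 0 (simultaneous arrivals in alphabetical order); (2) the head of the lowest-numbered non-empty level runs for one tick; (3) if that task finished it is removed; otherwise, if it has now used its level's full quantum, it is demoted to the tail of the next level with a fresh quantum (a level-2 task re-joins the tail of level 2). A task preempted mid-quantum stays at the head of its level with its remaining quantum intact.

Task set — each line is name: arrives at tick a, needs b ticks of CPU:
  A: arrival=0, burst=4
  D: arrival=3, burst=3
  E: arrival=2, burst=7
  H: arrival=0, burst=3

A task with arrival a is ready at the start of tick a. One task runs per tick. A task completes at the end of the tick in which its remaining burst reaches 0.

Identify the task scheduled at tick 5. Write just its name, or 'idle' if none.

running at tick 5 = H

t=0: L0/L1/L2 = AH/-/- → run A
t=1: L0/L1/L2 = AH/-/- → run A
t=2: L0/L1/L2 = AHE/-/- → run A
t=3: L0/L1/L2 = AHED/-/- → run A
t=4: L0/L1/L2 = HED/-/- → run H
t=5: L0/L1/L2 = HED/-/- → run H
t=6: L0/L1/L2 = HED/-/- → run H
t=7: L0/L1/L2 = ED/-/- → run E
t=8: L0/L1/L2 = ED/-/- → run E
t=9: L0/L1/L2 = ED/-/- → run E
t=10: L0/L1/L2 = ED/-/- → run E
t=11: L0/L1/L2 = D/E/- → run D
t=12: L0/L1/L2 = D/E/- → run D
t=13: L0/L1/L2 = D/E/- → run D
t=14: L0/L1/L2 = -/E/- → run E
t=15: L0/L1/L2 = -/E/- → run E
t=16: L0/L1/L2 = -/E/- → run E
t=17: (idle)
t=18: (idle)
t=19: (idle)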